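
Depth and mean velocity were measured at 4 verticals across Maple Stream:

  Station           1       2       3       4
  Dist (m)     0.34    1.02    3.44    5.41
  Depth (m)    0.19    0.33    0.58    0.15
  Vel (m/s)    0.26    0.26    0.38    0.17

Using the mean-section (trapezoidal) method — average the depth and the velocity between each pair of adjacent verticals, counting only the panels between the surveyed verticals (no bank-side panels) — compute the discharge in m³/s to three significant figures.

0.596 m³/s

Panel 1-2: Δb = 0.68 m, d̄ = (0.19+0.33)/2 = 0.26, v̄ = (0.26+0.26)/2 = 0.26 → q = 0.68×0.26×0.26 = 0.04597 m³/s
Panel 2-3: Δb = 2.42 m, d̄ = (0.33+0.58)/2 = 0.455, v̄ = (0.26+0.38)/2 = 0.32 → q = 2.42×0.455×0.32 = 0.3524 m³/s
Panel 3-4: Δb = 1.97 m, d̄ = (0.58+0.15)/2 = 0.365, v̄ = (0.38+0.17)/2 = 0.275 → q = 1.97×0.365×0.275 = 0.1977 m³/s
Q = Σ q = 0.5961 m³/s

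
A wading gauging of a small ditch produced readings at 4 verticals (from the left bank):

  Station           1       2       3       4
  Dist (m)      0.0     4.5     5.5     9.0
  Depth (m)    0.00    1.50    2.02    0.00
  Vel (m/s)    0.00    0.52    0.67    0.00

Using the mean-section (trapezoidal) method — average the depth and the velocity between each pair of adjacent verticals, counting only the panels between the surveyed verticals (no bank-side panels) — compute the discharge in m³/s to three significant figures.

Panel 1-2: Δb = 4.5 m, d̄ = (0.00+1.50)/2 = 0.75, v̄ = (0.00+0.52)/2 = 0.26 → q = 4.5×0.75×0.26 = 0.8775 m³/s
Panel 2-3: Δb = 1 m, d̄ = (1.50+2.02)/2 = 1.76, v̄ = (0.52+0.67)/2 = 0.595 → q = 1×1.76×0.595 = 1.047 m³/s
Panel 3-4: Δb = 3.5 m, d̄ = (2.02+0.00)/2 = 1.01, v̄ = (0.67+0.00)/2 = 0.335 → q = 3.5×1.01×0.335 = 1.184 m³/s
Q = Σ q = 3.109 m³/s

3.11 m³/s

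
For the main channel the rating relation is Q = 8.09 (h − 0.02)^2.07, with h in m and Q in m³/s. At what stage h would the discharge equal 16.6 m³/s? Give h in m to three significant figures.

h − h₀ = (Q/C)^(1/b) = (16.6/8.09)^(1/2.07) = 1.415 m
h = 0.02 + 1.415 = 1.435 m

1.44 m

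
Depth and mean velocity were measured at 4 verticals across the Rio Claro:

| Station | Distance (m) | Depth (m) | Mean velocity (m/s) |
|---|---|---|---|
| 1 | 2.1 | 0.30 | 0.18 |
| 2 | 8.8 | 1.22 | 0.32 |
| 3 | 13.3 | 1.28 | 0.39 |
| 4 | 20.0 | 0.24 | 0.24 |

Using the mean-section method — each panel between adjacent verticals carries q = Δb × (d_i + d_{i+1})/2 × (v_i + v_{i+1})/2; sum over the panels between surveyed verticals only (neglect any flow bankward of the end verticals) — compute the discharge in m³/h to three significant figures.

Panel 1-2: Δb = 6.7 m, d̄ = (0.30+1.22)/2 = 0.76, v̄ = (0.18+0.32)/2 = 0.25 → q = 6.7×0.76×0.25 = 1.273 m³/s
Panel 2-3: Δb = 4.5 m, d̄ = (1.22+1.28)/2 = 1.25, v̄ = (0.32+0.39)/2 = 0.355 → q = 4.5×1.25×0.355 = 1.997 m³/s
Panel 3-4: Δb = 6.7 m, d̄ = (1.28+0.24)/2 = 0.76, v̄ = (0.39+0.24)/2 = 0.315 → q = 6.7×0.76×0.315 = 1.604 m³/s
Q = Σ q = 4.874 m³/s
= 4.874 × 3600 = 17550 m³/h

17500 m³/h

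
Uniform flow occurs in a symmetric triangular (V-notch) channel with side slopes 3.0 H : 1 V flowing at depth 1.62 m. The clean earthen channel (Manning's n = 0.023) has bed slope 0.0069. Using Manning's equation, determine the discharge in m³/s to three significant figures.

23.9 m³/s

A = z·y² = 3.0×1.62² = 7.873 m²
P = 2y√(1+z²) = 2×1.62×√(1+3.0²) = 10.25 m
R = A/P = 7.873/10.25 = 0.7684 m
Q = (1/n)·A·R^(2/3)·S^(1/2) = (1/0.023) × 7.873 × 0.7684^(2/3) × 0.0069^(1/2) = 23.86 m³/s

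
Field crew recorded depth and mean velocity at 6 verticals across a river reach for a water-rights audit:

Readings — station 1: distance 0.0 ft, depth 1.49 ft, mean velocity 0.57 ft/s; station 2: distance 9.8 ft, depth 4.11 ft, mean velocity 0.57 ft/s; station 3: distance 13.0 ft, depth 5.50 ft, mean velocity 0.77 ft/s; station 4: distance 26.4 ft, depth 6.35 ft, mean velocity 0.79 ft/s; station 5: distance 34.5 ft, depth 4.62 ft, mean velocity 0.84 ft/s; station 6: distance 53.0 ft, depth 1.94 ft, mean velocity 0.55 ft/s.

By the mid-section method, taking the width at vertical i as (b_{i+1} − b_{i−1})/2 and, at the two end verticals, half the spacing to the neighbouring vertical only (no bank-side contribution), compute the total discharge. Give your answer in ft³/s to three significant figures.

w_1 = (9.8 − 0.0)/2 = 4.9 ft; q_1 = 0.57 × 1.49 × 4.9 = 4.162 ft³/s
w_2 = (13.0 − 0.0)/2 = 6.5 ft; q_2 = 0.57 × 4.11 × 6.5 = 15.23 ft³/s
w_3 = (26.4 − 9.8)/2 = 8.3 ft; q_3 = 0.77 × 5.50 × 8.3 = 35.15 ft³/s
w_4 = (34.5 − 13.0)/2 = 10.75 ft; q_4 = 0.79 × 6.35 × 10.75 = 53.93 ft³/s
w_5 = (53.0 − 26.4)/2 = 13.3 ft; q_5 = 0.84 × 4.62 × 13.3 = 51.61 ft³/s
w_6 = (53.0 − 34.5)/2 = 9.25 ft; q_6 = 0.55 × 1.94 × 9.25 = 9.870 ft³/s
Q = Σ qᵢ = 170.0 ft³/s

170 ft³/s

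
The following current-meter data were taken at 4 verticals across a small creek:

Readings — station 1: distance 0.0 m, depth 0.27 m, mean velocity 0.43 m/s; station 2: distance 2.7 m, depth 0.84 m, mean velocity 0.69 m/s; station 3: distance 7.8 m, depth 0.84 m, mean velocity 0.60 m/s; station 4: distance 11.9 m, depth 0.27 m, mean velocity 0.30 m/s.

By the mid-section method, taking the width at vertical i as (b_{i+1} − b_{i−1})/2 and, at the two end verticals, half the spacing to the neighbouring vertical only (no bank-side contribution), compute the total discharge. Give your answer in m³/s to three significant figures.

4.90 m³/s

w_1 = (2.7 − 0.0)/2 = 1.35 m; q_1 = 0.43 × 0.27 × 1.35 = 0.1567 m³/s
w_2 = (7.8 − 0.0)/2 = 3.9 m; q_2 = 0.69 × 0.84 × 3.9 = 2.260 m³/s
w_3 = (11.9 − 2.7)/2 = 4.6 m; q_3 = 0.60 × 0.84 × 4.6 = 2.318 m³/s
w_4 = (11.9 − 7.8)/2 = 2.05 m; q_4 = 0.30 × 0.27 × 2.05 = 0.1661 m³/s
Q = Σ qᵢ = 4.902 m³/s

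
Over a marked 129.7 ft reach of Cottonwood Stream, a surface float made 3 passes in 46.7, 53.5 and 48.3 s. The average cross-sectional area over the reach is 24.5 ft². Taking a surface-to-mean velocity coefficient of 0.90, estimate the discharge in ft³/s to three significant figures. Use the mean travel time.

57.8 ft³/s

t̄ = (46.7 + 53.5 + 48.3) / 3 = 49.5 s
v_surface = L / t̄ = 129.7 / 49.5 = 2.620 ft/s
v_mean = 0.90 × 2.620 = 2.358 ft/s
Q = A × v_mean = 24.5 × 2.358 = 57.78 ft³/s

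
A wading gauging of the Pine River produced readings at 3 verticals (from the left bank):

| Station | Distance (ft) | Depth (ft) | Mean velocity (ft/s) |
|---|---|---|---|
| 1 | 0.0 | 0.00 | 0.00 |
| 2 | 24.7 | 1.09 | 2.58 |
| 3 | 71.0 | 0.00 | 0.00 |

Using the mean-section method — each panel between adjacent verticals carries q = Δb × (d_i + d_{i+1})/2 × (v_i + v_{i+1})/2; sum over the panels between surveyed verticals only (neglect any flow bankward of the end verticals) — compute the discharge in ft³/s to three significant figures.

Panel 1-2: Δb = 24.7 ft, d̄ = (0.00+1.09)/2 = 0.545, v̄ = (0.00+2.58)/2 = 1.29 → q = 24.7×0.545×1.29 = 17.37 ft³/s
Panel 2-3: Δb = 46.3 ft, d̄ = (1.09+0.00)/2 = 0.545, v̄ = (2.58+0.00)/2 = 1.29 → q = 46.3×0.545×1.29 = 32.55 ft³/s
Q = Σ q = 49.92 ft³/s

49.9 ft³/s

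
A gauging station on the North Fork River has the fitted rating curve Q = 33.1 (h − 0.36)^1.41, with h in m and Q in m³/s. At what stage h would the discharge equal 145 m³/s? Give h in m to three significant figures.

h − h₀ = (Q/C)^(1/b) = (145/33.1)^(1/1.41) = 2.851 m
h = 0.36 + 2.851 = 3.211 m

3.21 m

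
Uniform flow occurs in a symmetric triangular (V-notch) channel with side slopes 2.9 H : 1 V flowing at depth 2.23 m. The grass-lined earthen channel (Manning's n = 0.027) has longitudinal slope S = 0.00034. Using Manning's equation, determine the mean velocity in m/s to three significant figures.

A = z·y² = 2.9×2.23² = 14.42 m²
P = 2y√(1+z²) = 2×2.23×√(1+2.9²) = 13.68 m
R = A/P = 14.42/13.68 = 1.054 m
Q = (1/n)·A·R^(2/3)·S^(1/2) = (1/0.027) × 14.42 × 1.054^(2/3) × 0.00034^(1/2) = 10.20 m³/s
V = Q/A = 10.20/14.42 = 0.7073 m/s

0.707 m/s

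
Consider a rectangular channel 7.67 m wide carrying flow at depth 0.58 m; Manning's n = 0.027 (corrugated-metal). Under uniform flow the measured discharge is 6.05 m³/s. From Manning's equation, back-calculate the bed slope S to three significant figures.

0.00336

A = b·y = 7.67 × 0.58 = 4.449 m²
P = b + 2y = 7.67 + 2×0.58 = 8.830 m
R = A/P = 4.449/8.830 = 0.5038 m
S = (Q·n / (1·A·R^(2/3)))² = (6.05×0.027 / (1×4.449×0.6332))² = 0.003363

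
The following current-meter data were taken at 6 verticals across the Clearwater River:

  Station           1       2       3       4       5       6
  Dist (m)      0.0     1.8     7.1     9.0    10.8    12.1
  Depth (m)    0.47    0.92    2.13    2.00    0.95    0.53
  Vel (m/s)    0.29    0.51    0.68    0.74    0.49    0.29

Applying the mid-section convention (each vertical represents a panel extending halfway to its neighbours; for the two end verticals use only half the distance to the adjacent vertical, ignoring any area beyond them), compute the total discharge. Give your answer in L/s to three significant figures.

w_1 = (1.8 − 0.0)/2 = 0.9 m; q_1 = 0.29 × 0.47 × 0.9 = 0.1227 m³/s
w_2 = (7.1 − 0.0)/2 = 3.55 m; q_2 = 0.51 × 0.92 × 3.55 = 1.666 m³/s
w_3 = (9.0 − 1.8)/2 = 3.6 m; q_3 = 0.68 × 2.13 × 3.6 = 5.214 m³/s
w_4 = (10.8 − 7.1)/2 = 1.85 m; q_4 = 0.74 × 2.00 × 1.85 = 2.738 m³/s
w_5 = (12.1 − 9.0)/2 = 1.55 m; q_5 = 0.49 × 0.95 × 1.55 = 0.7215 m³/s
w_6 = (12.1 − 10.8)/2 = 0.65 m; q_6 = 0.29 × 0.53 × 0.65 = 0.09991 m³/s
Q = Σ qᵢ = 10.56 m³/s
= 10.56 × 1000 = 10560 L/s

10600 L/s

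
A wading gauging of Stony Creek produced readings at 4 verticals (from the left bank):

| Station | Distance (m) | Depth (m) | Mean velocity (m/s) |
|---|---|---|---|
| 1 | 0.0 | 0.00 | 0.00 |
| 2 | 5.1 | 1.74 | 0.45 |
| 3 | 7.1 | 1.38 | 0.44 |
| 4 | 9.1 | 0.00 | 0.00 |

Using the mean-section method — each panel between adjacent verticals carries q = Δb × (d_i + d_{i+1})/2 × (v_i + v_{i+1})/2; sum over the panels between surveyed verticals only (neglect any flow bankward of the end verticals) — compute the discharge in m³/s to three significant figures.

Panel 1-2: Δb = 5.1 m, d̄ = (0.00+1.74)/2 = 0.87, v̄ = (0.00+0.45)/2 = 0.225 → q = 5.1×0.87×0.225 = 0.9983 m³/s
Panel 2-3: Δb = 2 m, d̄ = (1.74+1.38)/2 = 1.56, v̄ = (0.45+0.44)/2 = 0.445 → q = 2×1.56×0.445 = 1.388 m³/s
Panel 3-4: Δb = 2 m, d̄ = (1.38+0.00)/2 = 0.69, v̄ = (0.44+0.00)/2 = 0.22 → q = 2×0.69×0.22 = 0.3036 m³/s
Q = Σ q = 2.690 m³/s

2.69 m³/s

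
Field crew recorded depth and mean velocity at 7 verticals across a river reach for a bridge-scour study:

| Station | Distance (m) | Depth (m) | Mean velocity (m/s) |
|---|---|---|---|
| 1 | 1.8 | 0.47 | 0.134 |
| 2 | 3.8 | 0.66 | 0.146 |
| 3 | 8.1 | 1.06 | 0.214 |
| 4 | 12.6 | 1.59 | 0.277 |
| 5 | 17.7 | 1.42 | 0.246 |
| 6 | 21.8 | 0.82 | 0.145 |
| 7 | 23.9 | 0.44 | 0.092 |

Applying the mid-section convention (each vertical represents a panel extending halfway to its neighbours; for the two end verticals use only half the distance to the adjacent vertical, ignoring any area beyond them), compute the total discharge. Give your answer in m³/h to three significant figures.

w_1 = (3.8 − 1.8)/2 = 1 m; q_1 = 0.134 × 0.47 × 1 = 0.06298 m³/s
w_2 = (8.1 − 1.8)/2 = 3.15 m; q_2 = 0.146 × 0.66 × 3.15 = 0.3035 m³/s
w_3 = (12.6 − 3.8)/2 = 4.4 m; q_3 = 0.214 × 1.06 × 4.4 = 0.9981 m³/s
w_4 = (17.7 − 8.1)/2 = 4.8 m; q_4 = 0.277 × 1.59 × 4.8 = 2.114 m³/s
w_5 = (21.8 − 12.6)/2 = 4.6 m; q_5 = 0.246 × 1.42 × 4.6 = 1.607 m³/s
w_6 = (23.9 − 17.7)/2 = 3.1 m; q_6 = 0.145 × 0.82 × 3.1 = 0.3686 m³/s
w_7 = (23.9 − 21.8)/2 = 1.05 m; q_7 = 0.092 × 0.44 × 1.05 = 0.04250 m³/s
Q = Σ qᵢ = 5.497 m³/s
= 5.497 × 3600 = 19790 m³/h

19800 m³/h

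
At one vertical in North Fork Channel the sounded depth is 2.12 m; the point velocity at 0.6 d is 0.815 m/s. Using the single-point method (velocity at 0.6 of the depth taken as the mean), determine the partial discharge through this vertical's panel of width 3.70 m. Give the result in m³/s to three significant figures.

6.39 m³/s

v̄ = v₀.₆ = 0.815 m/s
q = v̄ × d × w = 0.8150 × 2.12 × 3.70 = 6.393 m³/s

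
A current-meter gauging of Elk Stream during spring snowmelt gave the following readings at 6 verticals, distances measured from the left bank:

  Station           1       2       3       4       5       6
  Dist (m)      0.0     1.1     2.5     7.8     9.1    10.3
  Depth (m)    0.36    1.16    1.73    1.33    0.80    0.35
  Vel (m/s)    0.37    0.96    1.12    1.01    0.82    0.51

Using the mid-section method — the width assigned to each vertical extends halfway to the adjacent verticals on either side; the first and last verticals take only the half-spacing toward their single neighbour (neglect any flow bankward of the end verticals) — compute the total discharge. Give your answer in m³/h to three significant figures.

w_1 = (1.1 − 0.0)/2 = 0.55 m; q_1 = 0.37 × 0.36 × 0.55 = 0.07326 m³/s
w_2 = (2.5 − 0.0)/2 = 1.25 m; q_2 = 0.96 × 1.16 × 1.25 = 1.392 m³/s
w_3 = (7.8 − 1.1)/2 = 3.35 m; q_3 = 1.12 × 1.73 × 3.35 = 6.491 m³/s
w_4 = (9.1 − 2.5)/2 = 3.3 m; q_4 = 1.01 × 1.33 × 3.3 = 4.433 m³/s
w_5 = (10.3 − 7.8)/2 = 1.25 m; q_5 = 0.82 × 0.80 × 1.25 = 0.8200 m³/s
w_6 = (10.3 − 9.1)/2 = 0.6 m; q_6 = 0.51 × 0.35 × 0.6 = 0.1071 m³/s
Q = Σ qᵢ = 13.32 m³/s
= 13.32 × 3600 = 47940 m³/h

47900 m³/h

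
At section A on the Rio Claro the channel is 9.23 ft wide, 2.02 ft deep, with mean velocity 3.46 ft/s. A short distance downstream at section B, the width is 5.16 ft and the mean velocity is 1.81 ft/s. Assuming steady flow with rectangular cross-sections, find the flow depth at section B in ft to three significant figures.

Q = A₁V₁ = (9.23×2.02) × 3.46 = 64.51 ft³/s
d₂ = Q/(b₂ V₂) = 64.51/(5.16×1.81) = 6.907 ft

6.91 ft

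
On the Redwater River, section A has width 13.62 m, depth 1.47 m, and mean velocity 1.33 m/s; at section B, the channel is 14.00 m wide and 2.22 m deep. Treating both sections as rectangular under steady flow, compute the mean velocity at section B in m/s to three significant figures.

Q = A₁V₁ = (13.62×1.47) × 1.33 = 26.63 m³/s
A₂ = 14.00 × 2.22 = 31.08 m²
V₂ = Q/A₂ = 26.63/31.08 = 0.8568 m/s

0.857 m/s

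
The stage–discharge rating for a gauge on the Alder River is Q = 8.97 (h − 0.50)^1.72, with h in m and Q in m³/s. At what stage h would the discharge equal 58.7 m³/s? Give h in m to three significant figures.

3.48 m

h − h₀ = (Q/C)^(1/b) = (58.7/8.97)^(1/1.72) = 2.981 m
h = 0.50 + 2.981 = 3.481 m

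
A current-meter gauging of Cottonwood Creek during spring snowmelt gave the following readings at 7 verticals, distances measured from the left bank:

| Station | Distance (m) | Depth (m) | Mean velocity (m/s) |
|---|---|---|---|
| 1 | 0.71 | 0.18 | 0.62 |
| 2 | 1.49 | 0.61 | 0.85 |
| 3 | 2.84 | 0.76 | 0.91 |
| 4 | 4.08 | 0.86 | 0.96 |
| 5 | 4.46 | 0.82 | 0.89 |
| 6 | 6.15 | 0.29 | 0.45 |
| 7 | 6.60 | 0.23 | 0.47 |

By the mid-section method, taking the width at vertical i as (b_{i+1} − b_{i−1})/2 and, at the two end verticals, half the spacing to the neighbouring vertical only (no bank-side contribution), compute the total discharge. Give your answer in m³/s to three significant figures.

3.08 m³/s

w_1 = (1.49 − 0.71)/2 = 0.39 m; q_1 = 0.62 × 0.18 × 0.39 = 0.04352 m³/s
w_2 = (2.84 − 0.71)/2 = 1.065 m; q_2 = 0.85 × 0.61 × 1.065 = 0.5522 m³/s
w_3 = (4.08 − 1.49)/2 = 1.295 m; q_3 = 0.91 × 0.76 × 1.295 = 0.8956 m³/s
w_4 = (4.46 − 2.84)/2 = 0.81 m; q_4 = 0.96 × 0.86 × 0.81 = 0.6687 m³/s
w_5 = (6.15 − 4.08)/2 = 1.035 m; q_5 = 0.89 × 0.82 × 1.035 = 0.7553 m³/s
w_6 = (6.60 − 4.46)/2 = 1.07 m; q_6 = 0.45 × 0.29 × 1.07 = 0.1396 m³/s
w_7 = (6.60 − 6.15)/2 = 0.225 m; q_7 = 0.47 × 0.23 × 0.225 = 0.02432 m³/s
Q = Σ qᵢ = 3.079 m³/s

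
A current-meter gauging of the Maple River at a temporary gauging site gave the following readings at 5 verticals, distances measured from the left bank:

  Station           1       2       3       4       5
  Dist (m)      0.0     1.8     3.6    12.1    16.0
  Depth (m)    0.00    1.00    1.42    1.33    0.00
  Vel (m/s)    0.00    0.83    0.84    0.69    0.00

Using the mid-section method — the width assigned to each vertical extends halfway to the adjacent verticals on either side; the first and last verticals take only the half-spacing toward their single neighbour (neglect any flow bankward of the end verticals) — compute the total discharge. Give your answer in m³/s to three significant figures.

13.3 m³/s

w_2 = (3.6 − 0.0)/2 = 1.8 m; q_2 = 0.83 × 1.00 × 1.8 = 1.494 m³/s
w_3 = (12.1 − 1.8)/2 = 5.15 m; q_3 = 0.84 × 1.42 × 5.15 = 6.143 m³/s
w_4 = (16.0 − 3.6)/2 = 6.2 m; q_4 = 0.69 × 1.33 × 6.2 = 5.690 m³/s
Stations 1, 5 contribute zero (depth or velocity is 0).
Q = Σ qᵢ = 13.33 m³/s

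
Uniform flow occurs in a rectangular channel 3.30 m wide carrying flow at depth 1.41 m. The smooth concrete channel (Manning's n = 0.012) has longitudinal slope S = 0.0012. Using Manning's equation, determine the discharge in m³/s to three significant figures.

A = b·y = 3.30 × 1.41 = 4.653 m²
P = b + 2y = 3.30 + 2×1.41 = 6.120 m
R = A/P = 4.653/6.120 = 0.7603 m
Q = (1/n)·A·R^(2/3)·S^(1/2) = (1/0.012) × 4.653 × 0.7603^(2/3) × 0.0012^(1/2) = 11.19 m³/s

11.2 m³/s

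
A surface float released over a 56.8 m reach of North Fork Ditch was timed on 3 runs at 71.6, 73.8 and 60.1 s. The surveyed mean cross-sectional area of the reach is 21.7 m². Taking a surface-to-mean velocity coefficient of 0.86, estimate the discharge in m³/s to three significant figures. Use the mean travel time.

15.5 m³/s

t̄ = (71.6 + 73.8 + 60.1) / 3 = 68.5 s
v_surface = L / t̄ = 56.8 / 68.5 = 0.8292 m/s
v_mean = 0.86 × 0.8292 = 0.7131 m/s
Q = A × v_mean = 21.7 × 0.7131 = 15.47 m³/s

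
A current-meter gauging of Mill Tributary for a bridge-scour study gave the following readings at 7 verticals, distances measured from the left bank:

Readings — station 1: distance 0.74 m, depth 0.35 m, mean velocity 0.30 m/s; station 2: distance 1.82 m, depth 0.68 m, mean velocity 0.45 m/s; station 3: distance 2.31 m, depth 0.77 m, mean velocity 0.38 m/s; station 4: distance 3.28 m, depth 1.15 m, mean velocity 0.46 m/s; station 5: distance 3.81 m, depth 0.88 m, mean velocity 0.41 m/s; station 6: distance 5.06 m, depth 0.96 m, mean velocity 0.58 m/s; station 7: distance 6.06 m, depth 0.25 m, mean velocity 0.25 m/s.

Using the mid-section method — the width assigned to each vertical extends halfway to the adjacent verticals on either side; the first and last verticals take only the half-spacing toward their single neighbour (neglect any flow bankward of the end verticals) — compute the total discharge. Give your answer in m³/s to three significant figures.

1.89 m³/s

w_1 = (1.82 − 0.74)/2 = 0.54 m; q_1 = 0.30 × 0.35 × 0.54 = 0.05670 m³/s
w_2 = (2.31 − 0.74)/2 = 0.785 m; q_2 = 0.45 × 0.68 × 0.785 = 0.2402 m³/s
w_3 = (3.28 − 1.82)/2 = 0.73 m; q_3 = 0.38 × 0.77 × 0.73 = 0.2136 m³/s
w_4 = (3.81 − 2.31)/2 = 0.75 m; q_4 = 0.46 × 1.15 × 0.75 = 0.3968 m³/s
w_5 = (5.06 − 3.28)/2 = 0.89 m; q_5 = 0.41 × 0.88 × 0.89 = 0.3211 m³/s
w_6 = (6.06 − 3.81)/2 = 1.125 m; q_6 = 0.58 × 0.96 × 1.125 = 0.6264 m³/s
w_7 = (6.06 − 5.06)/2 = 0.5 m; q_7 = 0.25 × 0.25 × 0.5 = 0.03125 m³/s
Q = Σ qᵢ = 1.886 m³/s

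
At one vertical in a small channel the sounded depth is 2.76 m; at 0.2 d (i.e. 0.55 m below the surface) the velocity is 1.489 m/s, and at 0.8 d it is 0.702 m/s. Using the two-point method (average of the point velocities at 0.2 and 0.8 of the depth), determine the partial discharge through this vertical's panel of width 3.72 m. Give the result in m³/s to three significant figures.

v̄ = (1.489 + 0.702) / 2 = 1.096 m/s
q = v̄ × d × w = 1.096 × 2.76 × 3.72 = 11.25 m³/s

11.2 m³/s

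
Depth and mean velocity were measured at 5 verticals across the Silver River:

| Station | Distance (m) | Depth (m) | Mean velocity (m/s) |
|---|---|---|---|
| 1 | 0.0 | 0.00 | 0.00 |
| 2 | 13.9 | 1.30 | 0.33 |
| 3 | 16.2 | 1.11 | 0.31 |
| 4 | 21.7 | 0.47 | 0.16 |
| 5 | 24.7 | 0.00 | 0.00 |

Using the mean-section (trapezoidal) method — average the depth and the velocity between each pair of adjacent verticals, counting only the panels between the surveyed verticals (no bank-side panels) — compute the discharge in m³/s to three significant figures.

3.46 m³/s

Panel 1-2: Δb = 13.9 m, d̄ = (0.00+1.30)/2 = 0.65, v̄ = (0.00+0.33)/2 = 0.165 → q = 13.9×0.65×0.165 = 1.491 m³/s
Panel 2-3: Δb = 2.3 m, d̄ = (1.30+1.11)/2 = 1.205, v̄ = (0.33+0.31)/2 = 0.32 → q = 2.3×1.205×0.32 = 0.8869 m³/s
Panel 3-4: Δb = 5.5 m, d̄ = (1.11+0.47)/2 = 0.79, v̄ = (0.31+0.16)/2 = 0.235 → q = 5.5×0.79×0.235 = 1.021 m³/s
Panel 4-5: Δb = 3 m, d̄ = (0.47+0.00)/2 = 0.235, v̄ = (0.16+0.00)/2 = 0.08 → q = 3×0.235×0.08 = 0.05640 m³/s
Q = Σ q = 3.455 m³/s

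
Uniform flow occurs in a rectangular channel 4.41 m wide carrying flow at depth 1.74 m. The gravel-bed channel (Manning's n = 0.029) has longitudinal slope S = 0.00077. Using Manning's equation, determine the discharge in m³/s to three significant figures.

7.21 m³/s

A = b·y = 4.41 × 1.74 = 7.673 m²
P = b + 2y = 4.41 + 2×1.74 = 7.890 m
R = A/P = 7.673/7.890 = 0.9725 m
Q = (1/n)·A·R^(2/3)·S^(1/2) = (1/0.029) × 7.673 × 0.9725^(2/3) × 0.00077^(1/2) = 7.207 m³/s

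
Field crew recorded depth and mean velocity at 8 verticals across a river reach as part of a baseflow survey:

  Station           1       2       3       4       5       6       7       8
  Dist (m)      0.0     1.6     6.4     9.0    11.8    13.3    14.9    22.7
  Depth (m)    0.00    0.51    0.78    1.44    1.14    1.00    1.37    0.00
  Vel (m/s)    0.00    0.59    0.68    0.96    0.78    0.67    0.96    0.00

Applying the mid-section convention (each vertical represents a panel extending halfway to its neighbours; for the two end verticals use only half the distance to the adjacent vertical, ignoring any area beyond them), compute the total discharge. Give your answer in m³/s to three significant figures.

w_2 = (6.4 − 0.0)/2 = 3.2 m; q_2 = 0.59 × 0.51 × 3.2 = 0.9629 m³/s
w_3 = (9.0 − 1.6)/2 = 3.7 m; q_3 = 0.68 × 0.78 × 3.7 = 1.962 m³/s
w_4 = (11.8 − 6.4)/2 = 2.7 m; q_4 = 0.96 × 1.44 × 2.7 = 3.732 m³/s
w_5 = (13.3 − 9.0)/2 = 2.15 m; q_5 = 0.78 × 1.14 × 2.15 = 1.912 m³/s
w_6 = (14.9 − 11.8)/2 = 1.55 m; q_6 = 0.67 × 1.00 × 1.55 = 1.039 m³/s
w_7 = (22.7 − 13.3)/2 = 4.7 m; q_7 = 0.96 × 1.37 × 4.7 = 6.181 m³/s
Stations 1, 8 contribute zero (depth or velocity is 0).
Q = Σ qᵢ = 15.79 m³/s

15.8 m³/s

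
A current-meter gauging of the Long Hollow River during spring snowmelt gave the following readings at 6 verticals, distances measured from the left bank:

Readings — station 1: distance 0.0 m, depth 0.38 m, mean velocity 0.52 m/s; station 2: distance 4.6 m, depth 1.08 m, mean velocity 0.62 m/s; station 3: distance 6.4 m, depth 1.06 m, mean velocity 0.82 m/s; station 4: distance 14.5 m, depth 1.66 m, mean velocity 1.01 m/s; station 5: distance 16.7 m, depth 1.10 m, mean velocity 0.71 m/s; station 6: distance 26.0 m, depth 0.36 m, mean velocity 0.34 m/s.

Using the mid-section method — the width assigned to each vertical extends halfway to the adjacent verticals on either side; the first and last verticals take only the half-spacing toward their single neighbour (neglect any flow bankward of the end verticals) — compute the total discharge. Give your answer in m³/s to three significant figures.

w_1 = (4.6 − 0.0)/2 = 2.3 m; q_1 = 0.52 × 0.38 × 2.3 = 0.4545 m³/s
w_2 = (6.4 − 0.0)/2 = 3.2 m; q_2 = 0.62 × 1.08 × 3.2 = 2.143 m³/s
w_3 = (14.5 − 4.6)/2 = 4.95 m; q_3 = 0.82 × 1.06 × 4.95 = 4.303 m³/s
w_4 = (16.7 − 6.4)/2 = 5.15 m; q_4 = 1.01 × 1.66 × 5.15 = 8.634 m³/s
w_5 = (26.0 − 14.5)/2 = 5.75 m; q_5 = 0.71 × 1.10 × 5.75 = 4.491 m³/s
w_6 = (26.0 − 16.7)/2 = 4.65 m; q_6 = 0.34 × 0.36 × 4.65 = 0.5692 m³/s
Q = Σ qᵢ = 20.59 m³/s

20.6 m³/s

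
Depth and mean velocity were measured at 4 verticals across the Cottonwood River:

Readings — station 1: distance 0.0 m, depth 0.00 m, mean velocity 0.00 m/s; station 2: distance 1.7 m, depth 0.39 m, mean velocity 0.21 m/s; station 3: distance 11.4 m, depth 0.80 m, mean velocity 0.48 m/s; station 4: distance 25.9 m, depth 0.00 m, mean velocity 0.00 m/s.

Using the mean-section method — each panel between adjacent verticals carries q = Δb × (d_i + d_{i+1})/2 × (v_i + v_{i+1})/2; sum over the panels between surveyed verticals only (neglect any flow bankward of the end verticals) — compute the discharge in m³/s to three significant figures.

3.42 m³/s

Panel 1-2: Δb = 1.7 m, d̄ = (0.00+0.39)/2 = 0.195, v̄ = (0.00+0.21)/2 = 0.105 → q = 1.7×0.195×0.105 = 0.03481 m³/s
Panel 2-3: Δb = 9.7 m, d̄ = (0.39+0.80)/2 = 0.595, v̄ = (0.21+0.48)/2 = 0.345 → q = 9.7×0.595×0.345 = 1.991 m³/s
Panel 3-4: Δb = 14.5 m, d̄ = (0.80+0.00)/2 = 0.4, v̄ = (0.48+0.00)/2 = 0.24 → q = 14.5×0.4×0.24 = 1.392 m³/s
Q = Σ q = 3.418 m³/s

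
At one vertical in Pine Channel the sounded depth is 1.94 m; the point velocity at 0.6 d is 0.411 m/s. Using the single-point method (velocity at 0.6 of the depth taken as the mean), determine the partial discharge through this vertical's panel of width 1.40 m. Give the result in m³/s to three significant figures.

v̄ = v₀.₆ = 0.411 m/s
q = v̄ × d × w = 0.4110 × 1.94 × 1.40 = 1.116 m³/s

1.12 m³/s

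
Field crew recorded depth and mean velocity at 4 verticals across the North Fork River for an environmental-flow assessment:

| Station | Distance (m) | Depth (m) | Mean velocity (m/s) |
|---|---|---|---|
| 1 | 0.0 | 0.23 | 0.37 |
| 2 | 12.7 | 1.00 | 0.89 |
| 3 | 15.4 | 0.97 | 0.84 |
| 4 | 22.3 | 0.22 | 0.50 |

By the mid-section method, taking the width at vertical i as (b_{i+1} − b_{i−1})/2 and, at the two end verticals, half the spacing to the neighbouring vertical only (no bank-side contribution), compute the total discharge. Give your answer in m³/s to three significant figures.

11.7 m³/s

w_1 = (12.7 − 0.0)/2 = 6.35 m; q_1 = 0.37 × 0.23 × 6.35 = 0.5404 m³/s
w_2 = (15.4 − 0.0)/2 = 7.7 m; q_2 = 0.89 × 1.00 × 7.7 = 6.853 m³/s
w_3 = (22.3 − 12.7)/2 = 4.8 m; q_3 = 0.84 × 0.97 × 4.8 = 3.911 m³/s
w_4 = (22.3 − 15.4)/2 = 3.45 m; q_4 = 0.50 × 0.22 × 3.45 = 0.3795 m³/s
Q = Σ qᵢ = 11.68 m³/s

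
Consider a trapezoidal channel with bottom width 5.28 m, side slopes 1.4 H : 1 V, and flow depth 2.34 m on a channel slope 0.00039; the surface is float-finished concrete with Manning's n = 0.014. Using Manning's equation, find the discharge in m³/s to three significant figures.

37.0 m³/s

A = (b + z·y)·y = (5.28 + 1.4×2.34)×2.34 = 20.02 m²
P = b + 2y√(1+z²) = 5.28 + 2×2.34×√(1+1.4²) = 13.33 m
R = A/P = 20.02/13.33 = 1.502 m
Q = (1/n)·A·R^(2/3)·S^(1/2) = (1/0.014) × 20.02 × 1.502^(2/3) × 0.00039^(1/2) = 37.04 m³/s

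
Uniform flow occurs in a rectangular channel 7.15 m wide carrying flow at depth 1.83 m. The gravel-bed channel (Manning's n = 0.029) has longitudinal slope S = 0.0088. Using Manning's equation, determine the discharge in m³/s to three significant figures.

48.1 m³/s

A = b·y = 7.15 × 1.83 = 13.08 m²
P = b + 2y = 7.15 + 2×1.83 = 10.81 m
R = A/P = 13.08/10.81 = 1.210 m
Q = (1/n)·A·R^(2/3)·S^(1/2) = (1/0.029) × 13.08 × 1.210^(2/3) × 0.0088^(1/2) = 48.07 m³/s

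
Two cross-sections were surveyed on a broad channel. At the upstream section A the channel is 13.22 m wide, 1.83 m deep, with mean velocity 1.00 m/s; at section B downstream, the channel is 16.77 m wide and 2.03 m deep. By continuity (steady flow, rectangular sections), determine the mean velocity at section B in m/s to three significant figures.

0.711 m/s

Q = A₁V₁ = (13.22×1.83) × 1.00 = 24.19 m³/s
A₂ = 16.77 × 2.03 = 34.04 m²
V₂ = Q/A₂ = 24.19/34.04 = 0.7106 m/s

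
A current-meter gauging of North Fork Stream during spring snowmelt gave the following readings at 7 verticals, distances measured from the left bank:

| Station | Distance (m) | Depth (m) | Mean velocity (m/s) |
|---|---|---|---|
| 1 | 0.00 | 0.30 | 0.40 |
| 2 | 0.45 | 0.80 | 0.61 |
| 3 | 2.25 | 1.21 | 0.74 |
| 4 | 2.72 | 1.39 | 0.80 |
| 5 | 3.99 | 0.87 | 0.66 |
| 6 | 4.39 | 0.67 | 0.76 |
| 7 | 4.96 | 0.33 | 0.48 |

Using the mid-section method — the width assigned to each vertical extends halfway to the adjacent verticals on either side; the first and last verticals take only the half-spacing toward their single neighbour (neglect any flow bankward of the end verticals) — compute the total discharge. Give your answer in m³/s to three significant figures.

3.33 m³/s

w_1 = (0.45 − 0.00)/2 = 0.225 m; q_1 = 0.40 × 0.30 × 0.225 = 0.02700 m³/s
w_2 = (2.25 − 0.00)/2 = 1.125 m; q_2 = 0.61 × 0.80 × 1.125 = 0.5490 m³/s
w_3 = (2.72 − 0.45)/2 = 1.135 m; q_3 = 0.74 × 1.21 × 1.135 = 1.016 m³/s
w_4 = (3.99 − 2.25)/2 = 0.87 m; q_4 = 0.80 × 1.39 × 0.87 = 0.9674 m³/s
w_5 = (4.39 − 2.72)/2 = 0.835 m; q_5 = 0.66 × 0.87 × 0.835 = 0.4795 m³/s
w_6 = (4.96 − 3.99)/2 = 0.485 m; q_6 = 0.76 × 0.67 × 0.485 = 0.2470 m³/s
w_7 = (4.96 − 4.39)/2 = 0.285 m; q_7 = 0.48 × 0.33 × 0.285 = 0.04514 m³/s
Q = Σ qᵢ = 3.331 m³/s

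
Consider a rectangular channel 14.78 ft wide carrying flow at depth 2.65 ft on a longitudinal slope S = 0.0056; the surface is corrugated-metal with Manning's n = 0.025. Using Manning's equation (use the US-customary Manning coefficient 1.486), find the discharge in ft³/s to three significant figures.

A = b·y = 14.78 × 2.65 = 39.17 ft²
P = b + 2y = 14.78 + 2×2.65 = 20.08 ft
R = A/P = 39.17/20.08 = 1.951 ft
Q = (1.486/n)·A·R^(2/3)·S^(1/2) = (1.486/0.025) × 39.17 × 1.951^(2/3) × 0.0056^(1/2) = 272.0 ft³/s

272 ft³/s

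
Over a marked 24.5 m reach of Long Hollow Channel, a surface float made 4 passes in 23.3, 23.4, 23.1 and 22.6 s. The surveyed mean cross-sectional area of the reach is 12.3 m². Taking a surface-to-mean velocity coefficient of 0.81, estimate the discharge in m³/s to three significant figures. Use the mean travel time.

10.6 m³/s

t̄ = (23.3 + 23.4 + 23.1 + 22.6) / 4 = 23.1 s
v_surface = L / t̄ = 24.5 / 23.1 = 1.061 m/s
v_mean = 0.81 × 1.061 = 0.8591 m/s
Q = A × v_mean = 12.3 × 0.8591 = 10.57 m³/s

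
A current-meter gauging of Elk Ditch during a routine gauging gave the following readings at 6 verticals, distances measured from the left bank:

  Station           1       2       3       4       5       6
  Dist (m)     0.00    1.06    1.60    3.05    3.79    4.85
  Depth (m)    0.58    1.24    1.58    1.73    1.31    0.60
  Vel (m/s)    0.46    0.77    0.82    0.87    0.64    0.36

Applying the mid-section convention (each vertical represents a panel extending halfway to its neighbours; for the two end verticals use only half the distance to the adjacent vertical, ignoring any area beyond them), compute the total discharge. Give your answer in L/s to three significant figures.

w_1 = (1.06 − 0.00)/2 = 0.53 m; q_1 = 0.46 × 0.58 × 0.53 = 0.1414 m³/s
w_2 = (1.60 − 0.00)/2 = 0.8 m; q_2 = 0.77 × 1.24 × 0.8 = 0.7638 m³/s
w_3 = (3.05 − 1.06)/2 = 0.995 m; q_3 = 0.82 × 1.58 × 0.995 = 1.289 m³/s
w_4 = (3.79 − 1.60)/2 = 1.095 m; q_4 = 0.87 × 1.73 × 1.095 = 1.648 m³/s
w_5 = (4.85 − 3.05)/2 = 0.9 m; q_5 = 0.64 × 1.31 × 0.9 = 0.7546 m³/s
w_6 = (4.85 − 3.79)/2 = 0.53 m; q_6 = 0.36 × 0.60 × 0.53 = 0.1145 m³/s
Q = Σ qᵢ = 4.711 m³/s
= 4.711 × 1000 = 4711 L/s

4710 L/s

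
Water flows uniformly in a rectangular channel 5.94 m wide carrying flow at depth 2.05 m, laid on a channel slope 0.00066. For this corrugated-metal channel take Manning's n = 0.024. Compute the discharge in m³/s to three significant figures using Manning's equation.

14.8 m³/s

A = b·y = 5.94 × 2.05 = 12.18 m²
P = b + 2y = 5.94 + 2×2.05 = 10.04 m
R = A/P = 12.18/10.04 = 1.213 m
Q = (1/n)·A·R^(2/3)·S^(1/2) = (1/0.024) × 12.18 × 1.213^(2/3) × 0.00066^(1/2) = 14.82 m³/s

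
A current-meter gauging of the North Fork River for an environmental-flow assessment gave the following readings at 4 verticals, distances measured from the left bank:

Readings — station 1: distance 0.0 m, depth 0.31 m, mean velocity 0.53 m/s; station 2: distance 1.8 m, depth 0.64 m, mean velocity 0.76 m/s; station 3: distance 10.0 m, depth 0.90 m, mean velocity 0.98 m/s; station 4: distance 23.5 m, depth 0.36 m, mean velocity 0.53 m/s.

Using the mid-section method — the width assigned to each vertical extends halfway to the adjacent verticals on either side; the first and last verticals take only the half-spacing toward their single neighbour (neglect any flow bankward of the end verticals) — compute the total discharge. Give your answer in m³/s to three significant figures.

13.4 m³/s

w_1 = (1.8 − 0.0)/2 = 0.9 m; q_1 = 0.53 × 0.31 × 0.9 = 0.1479 m³/s
w_2 = (10.0 − 0.0)/2 = 5 m; q_2 = 0.76 × 0.64 × 5 = 2.432 m³/s
w_3 = (23.5 − 1.8)/2 = 10.85 m; q_3 = 0.98 × 0.90 × 10.85 = 9.570 m³/s
w_4 = (23.5 − 10.0)/2 = 6.75 m; q_4 = 0.53 × 0.36 × 6.75 = 1.288 m³/s
Q = Σ qᵢ = 13.44 m³/s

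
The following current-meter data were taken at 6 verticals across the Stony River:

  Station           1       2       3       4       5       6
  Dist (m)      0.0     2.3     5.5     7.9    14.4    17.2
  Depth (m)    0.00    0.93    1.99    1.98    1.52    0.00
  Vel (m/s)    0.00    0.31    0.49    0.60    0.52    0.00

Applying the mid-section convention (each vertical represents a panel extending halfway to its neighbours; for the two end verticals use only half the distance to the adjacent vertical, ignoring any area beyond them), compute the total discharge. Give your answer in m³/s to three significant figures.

12.5 m³/s

w_2 = (5.5 − 0.0)/2 = 2.75 m; q_2 = 0.31 × 0.93 × 2.75 = 0.7928 m³/s
w_3 = (7.9 − 2.3)/2 = 2.8 m; q_3 = 0.49 × 1.99 × 2.8 = 2.730 m³/s
w_4 = (14.4 − 5.5)/2 = 4.45 m; q_4 = 0.60 × 1.98 × 4.45 = 5.287 m³/s
w_5 = (17.2 − 7.9)/2 = 4.65 m; q_5 = 0.52 × 1.52 × 4.65 = 3.675 m³/s
Stations 1, 6 contribute zero (depth or velocity is 0).
Q = Σ qᵢ = 12.49 m³/s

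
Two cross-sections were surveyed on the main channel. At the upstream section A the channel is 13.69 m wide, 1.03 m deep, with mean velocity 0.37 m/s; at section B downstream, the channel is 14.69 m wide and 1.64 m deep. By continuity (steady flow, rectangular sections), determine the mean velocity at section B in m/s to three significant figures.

0.217 m/s

Q = A₁V₁ = (13.69×1.03) × 0.37 = 5.217 m³/s
A₂ = 14.69 × 1.64 = 24.09 m²
V₂ = Q/A₂ = 5.217/24.09 = 0.2166 m/s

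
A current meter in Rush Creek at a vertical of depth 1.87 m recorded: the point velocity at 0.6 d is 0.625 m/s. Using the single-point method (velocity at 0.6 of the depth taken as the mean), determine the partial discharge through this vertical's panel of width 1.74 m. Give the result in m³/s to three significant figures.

2.03 m³/s

v̄ = v₀.₆ = 0.625 m/s
q = v̄ × d × w = 0.6250 × 1.87 × 1.74 = 2.034 m³/s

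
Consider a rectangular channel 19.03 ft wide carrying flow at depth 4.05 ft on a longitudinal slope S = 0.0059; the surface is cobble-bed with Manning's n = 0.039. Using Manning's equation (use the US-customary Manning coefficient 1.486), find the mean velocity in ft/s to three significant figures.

A = b·y = 19.03 × 4.05 = 77.07 ft²
P = b + 2y = 19.03 + 2×4.05 = 27.13 ft
R = A/P = 77.07/27.13 = 2.841 ft
Q = (1.486/n)·A·R^(2/3)·S^(1/2) = (1.486/0.039) × 77.07 × 2.841^(2/3) × 0.0059^(1/2) = 452.4 ft³/s
V = Q/A = 452.4/77.07 = 5.871 ft/s

5.87 ft/s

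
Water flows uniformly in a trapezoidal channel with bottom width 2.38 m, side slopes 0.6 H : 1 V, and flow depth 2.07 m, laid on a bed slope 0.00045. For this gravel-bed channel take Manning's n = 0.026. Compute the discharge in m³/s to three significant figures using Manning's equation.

A = (b + z·y)·y = (2.38 + 0.6×2.07)×2.07 = 7.498 m²
P = b + 2y√(1+z²) = 2.38 + 2×2.07×√(1+0.6²) = 7.208 m
R = A/P = 7.498/7.208 = 1.040 m
Q = (1/n)·A·R^(2/3)·S^(1/2) = (1/0.026) × 7.498 × 1.040^(2/3) × 0.00045^(1/2) = 6.280 m³/s

6.28 m³/s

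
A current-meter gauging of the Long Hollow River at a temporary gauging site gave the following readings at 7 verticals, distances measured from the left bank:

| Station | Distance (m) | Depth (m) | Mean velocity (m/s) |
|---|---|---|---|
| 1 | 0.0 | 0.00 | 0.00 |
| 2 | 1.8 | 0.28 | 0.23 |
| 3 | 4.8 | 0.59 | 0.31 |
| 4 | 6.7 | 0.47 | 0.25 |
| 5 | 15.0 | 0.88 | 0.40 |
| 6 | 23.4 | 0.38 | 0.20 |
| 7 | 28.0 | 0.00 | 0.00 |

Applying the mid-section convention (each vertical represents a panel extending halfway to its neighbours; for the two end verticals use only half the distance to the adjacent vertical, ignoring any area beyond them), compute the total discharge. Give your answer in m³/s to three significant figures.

w_2 = (4.8 − 0.0)/2 = 2.4 m; q_2 = 0.23 × 0.28 × 2.4 = 0.1546 m³/s
w_3 = (6.7 − 1.8)/2 = 2.45 m; q_3 = 0.31 × 0.59 × 2.45 = 0.4481 m³/s
w_4 = (15.0 − 4.8)/2 = 5.1 m; q_4 = 0.25 × 0.47 × 5.1 = 0.5993 m³/s
w_5 = (23.4 − 6.7)/2 = 8.35 m; q_5 = 0.40 × 0.88 × 8.35 = 2.939 m³/s
w_6 = (28.0 − 15.0)/2 = 6.5 m; q_6 = 0.20 × 0.38 × 6.5 = 0.4940 m³/s
Stations 1, 7 contribute zero (depth or velocity is 0).
Q = Σ qᵢ = 4.635 m³/s

4.64 m³/s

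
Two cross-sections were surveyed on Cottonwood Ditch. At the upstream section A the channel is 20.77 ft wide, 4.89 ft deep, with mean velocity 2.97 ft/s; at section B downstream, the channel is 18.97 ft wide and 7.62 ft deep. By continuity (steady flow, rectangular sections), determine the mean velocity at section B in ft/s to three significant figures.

2.09 ft/s

Q = A₁V₁ = (20.77×4.89) × 2.97 = 301.6 ft³/s
A₂ = 18.97 × 7.62 = 144.6 ft²
V₂ = Q/A₂ = 301.6/144.6 = 2.087 ft/s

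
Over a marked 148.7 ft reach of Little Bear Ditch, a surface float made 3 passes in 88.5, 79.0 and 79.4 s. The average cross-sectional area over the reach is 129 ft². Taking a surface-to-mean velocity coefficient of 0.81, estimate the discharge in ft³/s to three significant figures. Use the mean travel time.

t̄ = (88.5 + 79.0 + 79.4) / 3 = 82.3 s
v_surface = L / t̄ = 148.7 / 82.3 = 1.807 ft/s
v_mean = 0.81 × 1.807 = 1.464 ft/s
Q = A × v_mean = 129 × 1.464 = 188.8 ft³/s

189 ft³/s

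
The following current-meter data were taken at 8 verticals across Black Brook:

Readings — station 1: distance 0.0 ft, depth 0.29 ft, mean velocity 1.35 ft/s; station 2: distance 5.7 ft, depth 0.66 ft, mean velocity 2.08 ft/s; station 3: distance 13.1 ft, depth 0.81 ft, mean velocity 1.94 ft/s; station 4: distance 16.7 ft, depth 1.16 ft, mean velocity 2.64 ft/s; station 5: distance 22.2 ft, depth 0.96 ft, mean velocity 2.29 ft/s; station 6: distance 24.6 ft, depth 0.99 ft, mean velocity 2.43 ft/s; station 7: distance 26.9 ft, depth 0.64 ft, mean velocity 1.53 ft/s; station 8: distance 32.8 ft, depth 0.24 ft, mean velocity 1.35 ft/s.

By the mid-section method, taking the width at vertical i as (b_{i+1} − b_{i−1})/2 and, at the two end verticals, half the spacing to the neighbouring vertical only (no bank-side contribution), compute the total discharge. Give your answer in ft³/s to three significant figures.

w_1 = (5.7 − 0.0)/2 = 2.85 ft; q_1 = 1.35 × 0.29 × 2.85 = 1.116 ft³/s
w_2 = (13.1 − 0.0)/2 = 6.55 ft; q_2 = 2.08 × 0.66 × 6.55 = 8.992 ft³/s
w_3 = (16.7 − 5.7)/2 = 5.5 ft; q_3 = 1.94 × 0.81 × 5.5 = 8.643 ft³/s
w_4 = (22.2 − 13.1)/2 = 4.55 ft; q_4 = 2.64 × 1.16 × 4.55 = 13.93 ft³/s
w_5 = (24.6 − 16.7)/2 = 3.95 ft; q_5 = 2.29 × 0.96 × 3.95 = 8.684 ft³/s
w_6 = (26.9 − 22.2)/2 = 2.35 ft; q_6 = 2.43 × 0.99 × 2.35 = 5.653 ft³/s
w_7 = (32.8 − 24.6)/2 = 4.1 ft; q_7 = 1.53 × 0.64 × 4.1 = 4.015 ft³/s
w_8 = (32.8 − 26.9)/2 = 2.95 ft; q_8 = 1.35 × 0.24 × 2.95 = 0.9558 ft³/s
Q = Σ qᵢ = 51.99 ft³/s

52.0 ft³/s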